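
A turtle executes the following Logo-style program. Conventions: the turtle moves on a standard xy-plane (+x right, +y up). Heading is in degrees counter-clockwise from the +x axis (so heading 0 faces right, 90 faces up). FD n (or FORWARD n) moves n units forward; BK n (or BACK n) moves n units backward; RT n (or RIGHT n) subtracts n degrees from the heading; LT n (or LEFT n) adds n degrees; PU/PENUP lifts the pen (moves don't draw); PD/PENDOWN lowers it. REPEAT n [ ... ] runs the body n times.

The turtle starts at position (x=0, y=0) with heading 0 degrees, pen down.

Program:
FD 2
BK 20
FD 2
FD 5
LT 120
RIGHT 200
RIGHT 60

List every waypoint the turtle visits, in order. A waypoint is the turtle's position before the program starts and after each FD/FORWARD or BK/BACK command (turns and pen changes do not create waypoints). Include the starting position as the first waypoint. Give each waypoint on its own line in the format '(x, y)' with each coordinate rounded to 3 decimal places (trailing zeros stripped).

Answer: (0, 0)
(2, 0)
(-18, 0)
(-16, 0)
(-11, 0)

Derivation:
Executing turtle program step by step:
Start: pos=(0,0), heading=0, pen down
FD 2: (0,0) -> (2,0) [heading=0, draw]
BK 20: (2,0) -> (-18,0) [heading=0, draw]
FD 2: (-18,0) -> (-16,0) [heading=0, draw]
FD 5: (-16,0) -> (-11,0) [heading=0, draw]
LT 120: heading 0 -> 120
RT 200: heading 120 -> 280
RT 60: heading 280 -> 220
Final: pos=(-11,0), heading=220, 4 segment(s) drawn
Waypoints (5 total):
(0, 0)
(2, 0)
(-18, 0)
(-16, 0)
(-11, 0)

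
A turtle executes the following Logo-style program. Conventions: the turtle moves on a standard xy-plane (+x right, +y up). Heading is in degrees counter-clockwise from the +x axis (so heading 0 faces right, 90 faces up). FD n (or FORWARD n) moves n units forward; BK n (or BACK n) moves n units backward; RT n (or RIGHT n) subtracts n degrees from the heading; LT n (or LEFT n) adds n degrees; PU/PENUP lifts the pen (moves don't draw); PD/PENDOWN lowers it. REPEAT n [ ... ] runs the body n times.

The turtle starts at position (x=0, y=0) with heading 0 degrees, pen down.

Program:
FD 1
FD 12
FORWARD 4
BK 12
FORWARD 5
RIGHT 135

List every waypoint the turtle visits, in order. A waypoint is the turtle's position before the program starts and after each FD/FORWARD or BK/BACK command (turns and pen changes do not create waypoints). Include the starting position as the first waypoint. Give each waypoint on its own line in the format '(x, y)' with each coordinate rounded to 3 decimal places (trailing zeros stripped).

Executing turtle program step by step:
Start: pos=(0,0), heading=0, pen down
FD 1: (0,0) -> (1,0) [heading=0, draw]
FD 12: (1,0) -> (13,0) [heading=0, draw]
FD 4: (13,0) -> (17,0) [heading=0, draw]
BK 12: (17,0) -> (5,0) [heading=0, draw]
FD 5: (5,0) -> (10,0) [heading=0, draw]
RT 135: heading 0 -> 225
Final: pos=(10,0), heading=225, 5 segment(s) drawn
Waypoints (6 total):
(0, 0)
(1, 0)
(13, 0)
(17, 0)
(5, 0)
(10, 0)

Answer: (0, 0)
(1, 0)
(13, 0)
(17, 0)
(5, 0)
(10, 0)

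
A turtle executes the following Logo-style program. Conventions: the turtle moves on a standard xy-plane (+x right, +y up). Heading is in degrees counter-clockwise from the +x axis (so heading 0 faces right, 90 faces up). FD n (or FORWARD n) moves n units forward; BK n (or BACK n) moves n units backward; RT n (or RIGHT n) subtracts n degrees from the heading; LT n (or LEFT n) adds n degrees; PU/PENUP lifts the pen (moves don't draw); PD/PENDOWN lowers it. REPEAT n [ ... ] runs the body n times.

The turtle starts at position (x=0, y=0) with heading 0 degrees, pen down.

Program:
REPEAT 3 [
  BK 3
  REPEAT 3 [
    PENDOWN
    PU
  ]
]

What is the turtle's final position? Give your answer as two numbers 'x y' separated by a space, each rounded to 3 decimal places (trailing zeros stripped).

Answer: -9 0

Derivation:
Executing turtle program step by step:
Start: pos=(0,0), heading=0, pen down
REPEAT 3 [
  -- iteration 1/3 --
  BK 3: (0,0) -> (-3,0) [heading=0, draw]
  REPEAT 3 [
    -- iteration 1/3 --
    PD: pen down
    PU: pen up
    -- iteration 2/3 --
    PD: pen down
    PU: pen up
    -- iteration 3/3 --
    PD: pen down
    PU: pen up
  ]
  -- iteration 2/3 --
  BK 3: (-3,0) -> (-6,0) [heading=0, move]
  REPEAT 3 [
    -- iteration 1/3 --
    PD: pen down
    PU: pen up
    -- iteration 2/3 --
    PD: pen down
    PU: pen up
    -- iteration 3/3 --
    PD: pen down
    PU: pen up
  ]
  -- iteration 3/3 --
  BK 3: (-6,0) -> (-9,0) [heading=0, move]
  REPEAT 3 [
    -- iteration 1/3 --
    PD: pen down
    PU: pen up
    -- iteration 2/3 --
    PD: pen down
    PU: pen up
    -- iteration 3/3 --
    PD: pen down
    PU: pen up
  ]
]
Final: pos=(-9,0), heading=0, 1 segment(s) drawn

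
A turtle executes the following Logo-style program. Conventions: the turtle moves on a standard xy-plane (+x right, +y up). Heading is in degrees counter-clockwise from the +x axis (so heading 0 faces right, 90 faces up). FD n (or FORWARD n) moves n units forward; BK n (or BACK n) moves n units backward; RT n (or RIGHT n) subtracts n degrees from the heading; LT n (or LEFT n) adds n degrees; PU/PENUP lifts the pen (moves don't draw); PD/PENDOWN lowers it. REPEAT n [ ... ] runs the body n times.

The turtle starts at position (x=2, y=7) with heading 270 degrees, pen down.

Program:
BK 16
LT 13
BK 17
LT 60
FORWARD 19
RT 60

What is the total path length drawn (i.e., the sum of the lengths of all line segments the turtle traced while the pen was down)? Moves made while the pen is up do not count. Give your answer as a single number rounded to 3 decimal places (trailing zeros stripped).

Executing turtle program step by step:
Start: pos=(2,7), heading=270, pen down
BK 16: (2,7) -> (2,23) [heading=270, draw]
LT 13: heading 270 -> 283
BK 17: (2,23) -> (-1.824,39.564) [heading=283, draw]
LT 60: heading 283 -> 343
FD 19: (-1.824,39.564) -> (16.346,34.009) [heading=343, draw]
RT 60: heading 343 -> 283
Final: pos=(16.346,34.009), heading=283, 3 segment(s) drawn

Segment lengths:
  seg 1: (2,7) -> (2,23), length = 16
  seg 2: (2,23) -> (-1.824,39.564), length = 17
  seg 3: (-1.824,39.564) -> (16.346,34.009), length = 19
Total = 52

Answer: 52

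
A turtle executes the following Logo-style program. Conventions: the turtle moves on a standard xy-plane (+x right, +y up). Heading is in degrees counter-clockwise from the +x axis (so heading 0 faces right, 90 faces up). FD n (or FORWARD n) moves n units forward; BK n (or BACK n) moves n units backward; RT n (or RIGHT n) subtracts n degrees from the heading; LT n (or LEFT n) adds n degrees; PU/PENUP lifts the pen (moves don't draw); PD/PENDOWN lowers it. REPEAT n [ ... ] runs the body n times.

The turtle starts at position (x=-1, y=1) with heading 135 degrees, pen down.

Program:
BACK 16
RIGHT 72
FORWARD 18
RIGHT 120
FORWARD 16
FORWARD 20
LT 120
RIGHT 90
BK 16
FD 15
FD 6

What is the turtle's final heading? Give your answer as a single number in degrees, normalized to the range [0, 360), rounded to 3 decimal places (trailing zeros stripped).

Answer: 333

Derivation:
Executing turtle program step by step:
Start: pos=(-1,1), heading=135, pen down
BK 16: (-1,1) -> (10.314,-10.314) [heading=135, draw]
RT 72: heading 135 -> 63
FD 18: (10.314,-10.314) -> (18.486,5.724) [heading=63, draw]
RT 120: heading 63 -> 303
FD 16: (18.486,5.724) -> (27.2,-7.694) [heading=303, draw]
FD 20: (27.2,-7.694) -> (38.093,-24.468) [heading=303, draw]
LT 120: heading 303 -> 63
RT 90: heading 63 -> 333
BK 16: (38.093,-24.468) -> (23.836,-17.204) [heading=333, draw]
FD 15: (23.836,-17.204) -> (37.202,-24.014) [heading=333, draw]
FD 6: (37.202,-24.014) -> (42.548,-26.738) [heading=333, draw]
Final: pos=(42.548,-26.738), heading=333, 7 segment(s) drawn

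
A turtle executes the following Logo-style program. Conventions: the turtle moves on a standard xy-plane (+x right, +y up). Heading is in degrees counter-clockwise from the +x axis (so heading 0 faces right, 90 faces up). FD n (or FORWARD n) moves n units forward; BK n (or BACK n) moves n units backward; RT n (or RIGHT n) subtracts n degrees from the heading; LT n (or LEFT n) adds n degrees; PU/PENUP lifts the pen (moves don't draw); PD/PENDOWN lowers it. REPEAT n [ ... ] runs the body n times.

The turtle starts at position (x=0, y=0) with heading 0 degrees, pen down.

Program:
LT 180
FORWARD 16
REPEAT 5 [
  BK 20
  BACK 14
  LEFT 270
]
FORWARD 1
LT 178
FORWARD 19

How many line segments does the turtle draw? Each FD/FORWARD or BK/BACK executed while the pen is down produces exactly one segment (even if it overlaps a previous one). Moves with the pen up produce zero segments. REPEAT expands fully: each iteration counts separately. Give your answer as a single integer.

Answer: 13

Derivation:
Executing turtle program step by step:
Start: pos=(0,0), heading=0, pen down
LT 180: heading 0 -> 180
FD 16: (0,0) -> (-16,0) [heading=180, draw]
REPEAT 5 [
  -- iteration 1/5 --
  BK 20: (-16,0) -> (4,0) [heading=180, draw]
  BK 14: (4,0) -> (18,0) [heading=180, draw]
  LT 270: heading 180 -> 90
  -- iteration 2/5 --
  BK 20: (18,0) -> (18,-20) [heading=90, draw]
  BK 14: (18,-20) -> (18,-34) [heading=90, draw]
  LT 270: heading 90 -> 0
  -- iteration 3/5 --
  BK 20: (18,-34) -> (-2,-34) [heading=0, draw]
  BK 14: (-2,-34) -> (-16,-34) [heading=0, draw]
  LT 270: heading 0 -> 270
  -- iteration 4/5 --
  BK 20: (-16,-34) -> (-16,-14) [heading=270, draw]
  BK 14: (-16,-14) -> (-16,0) [heading=270, draw]
  LT 270: heading 270 -> 180
  -- iteration 5/5 --
  BK 20: (-16,0) -> (4,0) [heading=180, draw]
  BK 14: (4,0) -> (18,0) [heading=180, draw]
  LT 270: heading 180 -> 90
]
FD 1: (18,0) -> (18,1) [heading=90, draw]
LT 178: heading 90 -> 268
FD 19: (18,1) -> (17.337,-17.988) [heading=268, draw]
Final: pos=(17.337,-17.988), heading=268, 13 segment(s) drawn
Segments drawn: 13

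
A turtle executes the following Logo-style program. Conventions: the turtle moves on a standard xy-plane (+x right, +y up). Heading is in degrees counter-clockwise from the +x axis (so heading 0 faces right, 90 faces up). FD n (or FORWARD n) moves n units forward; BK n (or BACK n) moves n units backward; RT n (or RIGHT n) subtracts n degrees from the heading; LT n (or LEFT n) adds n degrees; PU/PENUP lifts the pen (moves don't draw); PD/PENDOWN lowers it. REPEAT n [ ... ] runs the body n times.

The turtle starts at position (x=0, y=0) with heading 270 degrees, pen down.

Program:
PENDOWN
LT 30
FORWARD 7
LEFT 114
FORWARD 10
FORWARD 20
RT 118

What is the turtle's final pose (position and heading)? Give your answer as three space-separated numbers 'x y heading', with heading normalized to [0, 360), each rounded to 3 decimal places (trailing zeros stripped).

Executing turtle program step by step:
Start: pos=(0,0), heading=270, pen down
PD: pen down
LT 30: heading 270 -> 300
FD 7: (0,0) -> (3.5,-6.062) [heading=300, draw]
LT 114: heading 300 -> 54
FD 10: (3.5,-6.062) -> (9.378,2.028) [heading=54, draw]
FD 20: (9.378,2.028) -> (21.134,18.208) [heading=54, draw]
RT 118: heading 54 -> 296
Final: pos=(21.134,18.208), heading=296, 3 segment(s) drawn

Answer: 21.134 18.208 296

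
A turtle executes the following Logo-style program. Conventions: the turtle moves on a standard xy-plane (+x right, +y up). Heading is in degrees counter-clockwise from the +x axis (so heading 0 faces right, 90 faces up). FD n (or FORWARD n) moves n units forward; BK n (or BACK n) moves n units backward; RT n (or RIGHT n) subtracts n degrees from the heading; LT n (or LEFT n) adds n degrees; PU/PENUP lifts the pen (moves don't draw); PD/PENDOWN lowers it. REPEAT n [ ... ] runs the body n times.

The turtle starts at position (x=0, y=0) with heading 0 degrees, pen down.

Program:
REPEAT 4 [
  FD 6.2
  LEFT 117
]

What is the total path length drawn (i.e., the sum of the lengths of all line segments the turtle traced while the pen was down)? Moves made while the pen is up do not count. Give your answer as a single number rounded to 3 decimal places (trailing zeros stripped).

Answer: 24.8

Derivation:
Executing turtle program step by step:
Start: pos=(0,0), heading=0, pen down
REPEAT 4 [
  -- iteration 1/4 --
  FD 6.2: (0,0) -> (6.2,0) [heading=0, draw]
  LT 117: heading 0 -> 117
  -- iteration 2/4 --
  FD 6.2: (6.2,0) -> (3.385,5.524) [heading=117, draw]
  LT 117: heading 117 -> 234
  -- iteration 3/4 --
  FD 6.2: (3.385,5.524) -> (-0.259,0.508) [heading=234, draw]
  LT 117: heading 234 -> 351
  -- iteration 4/4 --
  FD 6.2: (-0.259,0.508) -> (5.865,-0.462) [heading=351, draw]
  LT 117: heading 351 -> 108
]
Final: pos=(5.865,-0.462), heading=108, 4 segment(s) drawn

Segment lengths:
  seg 1: (0,0) -> (6.2,0), length = 6.2
  seg 2: (6.2,0) -> (3.385,5.524), length = 6.2
  seg 3: (3.385,5.524) -> (-0.259,0.508), length = 6.2
  seg 4: (-0.259,0.508) -> (5.865,-0.462), length = 6.2
Total = 24.8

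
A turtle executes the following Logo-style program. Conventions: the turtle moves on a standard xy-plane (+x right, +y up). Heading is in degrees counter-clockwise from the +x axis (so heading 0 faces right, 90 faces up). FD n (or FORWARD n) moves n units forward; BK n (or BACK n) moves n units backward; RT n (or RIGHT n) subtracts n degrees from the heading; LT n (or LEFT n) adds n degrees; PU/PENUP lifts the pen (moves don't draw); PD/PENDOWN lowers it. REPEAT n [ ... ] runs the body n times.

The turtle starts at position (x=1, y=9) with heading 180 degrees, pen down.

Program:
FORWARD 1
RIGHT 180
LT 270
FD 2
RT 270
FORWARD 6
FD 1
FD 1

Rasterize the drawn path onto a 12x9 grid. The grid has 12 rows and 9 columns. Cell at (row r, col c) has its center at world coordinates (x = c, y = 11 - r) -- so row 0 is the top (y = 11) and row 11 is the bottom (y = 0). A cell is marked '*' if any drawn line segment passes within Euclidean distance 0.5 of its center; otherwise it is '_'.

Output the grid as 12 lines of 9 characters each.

Answer: _________
_________
**_______
*________
*********
_________
_________
_________
_________
_________
_________
_________

Derivation:
Segment 0: (1,9) -> (0,9)
Segment 1: (0,9) -> (-0,7)
Segment 2: (-0,7) -> (6,7)
Segment 3: (6,7) -> (7,7)
Segment 4: (7,7) -> (8,7)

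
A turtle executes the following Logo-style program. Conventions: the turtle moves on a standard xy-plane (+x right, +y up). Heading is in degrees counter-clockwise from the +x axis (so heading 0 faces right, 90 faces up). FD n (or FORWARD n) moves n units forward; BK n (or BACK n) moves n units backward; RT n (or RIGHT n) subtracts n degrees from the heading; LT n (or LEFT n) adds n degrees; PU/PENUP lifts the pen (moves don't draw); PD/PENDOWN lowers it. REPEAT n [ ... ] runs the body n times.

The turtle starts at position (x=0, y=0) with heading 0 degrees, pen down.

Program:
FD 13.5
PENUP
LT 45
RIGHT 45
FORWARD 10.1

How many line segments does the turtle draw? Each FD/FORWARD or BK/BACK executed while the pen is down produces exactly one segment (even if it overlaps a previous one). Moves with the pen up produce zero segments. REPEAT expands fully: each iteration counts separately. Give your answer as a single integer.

Answer: 1

Derivation:
Executing turtle program step by step:
Start: pos=(0,0), heading=0, pen down
FD 13.5: (0,0) -> (13.5,0) [heading=0, draw]
PU: pen up
LT 45: heading 0 -> 45
RT 45: heading 45 -> 0
FD 10.1: (13.5,0) -> (23.6,0) [heading=0, move]
Final: pos=(23.6,0), heading=0, 1 segment(s) drawn
Segments drawn: 1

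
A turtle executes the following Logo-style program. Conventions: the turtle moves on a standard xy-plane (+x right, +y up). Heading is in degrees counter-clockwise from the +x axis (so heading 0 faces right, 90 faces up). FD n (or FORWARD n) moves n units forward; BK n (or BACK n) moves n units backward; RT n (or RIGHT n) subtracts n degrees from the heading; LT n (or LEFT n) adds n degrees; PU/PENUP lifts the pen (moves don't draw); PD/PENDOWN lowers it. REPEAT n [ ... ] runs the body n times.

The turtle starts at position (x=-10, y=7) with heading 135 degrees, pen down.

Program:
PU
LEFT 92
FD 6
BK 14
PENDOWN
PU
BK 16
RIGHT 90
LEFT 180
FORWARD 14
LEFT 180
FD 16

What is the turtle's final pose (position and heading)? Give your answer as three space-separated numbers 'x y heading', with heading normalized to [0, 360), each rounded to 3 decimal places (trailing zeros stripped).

Answer: 4.905 25.916 137

Derivation:
Executing turtle program step by step:
Start: pos=(-10,7), heading=135, pen down
PU: pen up
LT 92: heading 135 -> 227
FD 6: (-10,7) -> (-14.092,2.612) [heading=227, move]
BK 14: (-14.092,2.612) -> (-4.544,12.851) [heading=227, move]
PD: pen down
PU: pen up
BK 16: (-4.544,12.851) -> (6.368,24.552) [heading=227, move]
RT 90: heading 227 -> 137
LT 180: heading 137 -> 317
FD 14: (6.368,24.552) -> (16.607,15.005) [heading=317, move]
LT 180: heading 317 -> 137
FD 16: (16.607,15.005) -> (4.905,25.916) [heading=137, move]
Final: pos=(4.905,25.916), heading=137, 0 segment(s) drawn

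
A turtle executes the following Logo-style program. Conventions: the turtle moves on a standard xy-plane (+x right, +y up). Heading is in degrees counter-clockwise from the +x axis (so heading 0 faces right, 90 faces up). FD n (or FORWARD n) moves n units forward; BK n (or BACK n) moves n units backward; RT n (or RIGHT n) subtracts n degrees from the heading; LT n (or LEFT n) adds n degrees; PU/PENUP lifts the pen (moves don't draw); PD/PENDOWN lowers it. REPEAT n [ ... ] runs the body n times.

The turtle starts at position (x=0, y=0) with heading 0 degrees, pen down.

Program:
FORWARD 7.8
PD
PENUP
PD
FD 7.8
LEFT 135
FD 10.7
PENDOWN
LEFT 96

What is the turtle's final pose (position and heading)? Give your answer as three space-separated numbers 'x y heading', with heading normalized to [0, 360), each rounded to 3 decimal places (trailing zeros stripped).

Answer: 8.034 7.566 231

Derivation:
Executing turtle program step by step:
Start: pos=(0,0), heading=0, pen down
FD 7.8: (0,0) -> (7.8,0) [heading=0, draw]
PD: pen down
PU: pen up
PD: pen down
FD 7.8: (7.8,0) -> (15.6,0) [heading=0, draw]
LT 135: heading 0 -> 135
FD 10.7: (15.6,0) -> (8.034,7.566) [heading=135, draw]
PD: pen down
LT 96: heading 135 -> 231
Final: pos=(8.034,7.566), heading=231, 3 segment(s) drawn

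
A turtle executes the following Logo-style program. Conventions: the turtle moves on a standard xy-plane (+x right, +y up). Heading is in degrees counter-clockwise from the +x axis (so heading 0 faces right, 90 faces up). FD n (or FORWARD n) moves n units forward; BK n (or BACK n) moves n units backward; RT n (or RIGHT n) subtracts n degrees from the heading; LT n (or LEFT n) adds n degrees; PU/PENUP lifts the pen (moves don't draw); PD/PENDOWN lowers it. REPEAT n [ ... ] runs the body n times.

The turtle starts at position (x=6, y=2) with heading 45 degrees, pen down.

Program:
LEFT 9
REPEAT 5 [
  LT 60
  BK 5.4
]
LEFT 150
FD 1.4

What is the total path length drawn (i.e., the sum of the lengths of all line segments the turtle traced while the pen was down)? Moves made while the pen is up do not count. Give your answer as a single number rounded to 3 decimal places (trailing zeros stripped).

Answer: 28.4

Derivation:
Executing turtle program step by step:
Start: pos=(6,2), heading=45, pen down
LT 9: heading 45 -> 54
REPEAT 5 [
  -- iteration 1/5 --
  LT 60: heading 54 -> 114
  BK 5.4: (6,2) -> (8.196,-2.933) [heading=114, draw]
  -- iteration 2/5 --
  LT 60: heading 114 -> 174
  BK 5.4: (8.196,-2.933) -> (13.567,-3.498) [heading=174, draw]
  -- iteration 3/5 --
  LT 60: heading 174 -> 234
  BK 5.4: (13.567,-3.498) -> (16.741,0.871) [heading=234, draw]
  -- iteration 4/5 --
  LT 60: heading 234 -> 294
  BK 5.4: (16.741,0.871) -> (14.544,5.804) [heading=294, draw]
  -- iteration 5/5 --
  LT 60: heading 294 -> 354
  BK 5.4: (14.544,5.804) -> (9.174,6.369) [heading=354, draw]
]
LT 150: heading 354 -> 144
FD 1.4: (9.174,6.369) -> (8.041,7.192) [heading=144, draw]
Final: pos=(8.041,7.192), heading=144, 6 segment(s) drawn

Segment lengths:
  seg 1: (6,2) -> (8.196,-2.933), length = 5.4
  seg 2: (8.196,-2.933) -> (13.567,-3.498), length = 5.4
  seg 3: (13.567,-3.498) -> (16.741,0.871), length = 5.4
  seg 4: (16.741,0.871) -> (14.544,5.804), length = 5.4
  seg 5: (14.544,5.804) -> (9.174,6.369), length = 5.4
  seg 6: (9.174,6.369) -> (8.041,7.192), length = 1.4
Total = 28.4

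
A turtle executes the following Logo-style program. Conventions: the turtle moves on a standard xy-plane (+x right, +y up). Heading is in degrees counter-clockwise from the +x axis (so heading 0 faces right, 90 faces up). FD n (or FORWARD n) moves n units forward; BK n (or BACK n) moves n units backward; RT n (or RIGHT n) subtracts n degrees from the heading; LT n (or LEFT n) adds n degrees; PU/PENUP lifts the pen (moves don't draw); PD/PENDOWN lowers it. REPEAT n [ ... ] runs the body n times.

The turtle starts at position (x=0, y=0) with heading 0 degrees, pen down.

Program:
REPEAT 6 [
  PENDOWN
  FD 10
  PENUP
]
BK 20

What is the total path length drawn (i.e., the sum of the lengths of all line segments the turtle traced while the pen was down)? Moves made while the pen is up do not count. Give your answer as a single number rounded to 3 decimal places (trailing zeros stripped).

Executing turtle program step by step:
Start: pos=(0,0), heading=0, pen down
REPEAT 6 [
  -- iteration 1/6 --
  PD: pen down
  FD 10: (0,0) -> (10,0) [heading=0, draw]
  PU: pen up
  -- iteration 2/6 --
  PD: pen down
  FD 10: (10,0) -> (20,0) [heading=0, draw]
  PU: pen up
  -- iteration 3/6 --
  PD: pen down
  FD 10: (20,0) -> (30,0) [heading=0, draw]
  PU: pen up
  -- iteration 4/6 --
  PD: pen down
  FD 10: (30,0) -> (40,0) [heading=0, draw]
  PU: pen up
  -- iteration 5/6 --
  PD: pen down
  FD 10: (40,0) -> (50,0) [heading=0, draw]
  PU: pen up
  -- iteration 6/6 --
  PD: pen down
  FD 10: (50,0) -> (60,0) [heading=0, draw]
  PU: pen up
]
BK 20: (60,0) -> (40,0) [heading=0, move]
Final: pos=(40,0), heading=0, 6 segment(s) drawn

Segment lengths:
  seg 1: (0,0) -> (10,0), length = 10
  seg 2: (10,0) -> (20,0), length = 10
  seg 3: (20,0) -> (30,0), length = 10
  seg 4: (30,0) -> (40,0), length = 10
  seg 5: (40,0) -> (50,0), length = 10
  seg 6: (50,0) -> (60,0), length = 10
Total = 60

Answer: 60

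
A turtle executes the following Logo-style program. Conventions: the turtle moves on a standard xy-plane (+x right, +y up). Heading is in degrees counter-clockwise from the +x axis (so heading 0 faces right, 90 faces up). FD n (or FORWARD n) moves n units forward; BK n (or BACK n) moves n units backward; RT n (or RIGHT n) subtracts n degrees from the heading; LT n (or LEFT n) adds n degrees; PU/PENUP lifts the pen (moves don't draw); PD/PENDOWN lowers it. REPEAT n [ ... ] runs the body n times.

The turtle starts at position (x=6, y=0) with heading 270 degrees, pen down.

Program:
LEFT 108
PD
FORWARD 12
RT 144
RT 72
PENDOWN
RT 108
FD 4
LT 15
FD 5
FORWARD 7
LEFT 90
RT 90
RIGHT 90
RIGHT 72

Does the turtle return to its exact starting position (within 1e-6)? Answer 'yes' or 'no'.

Answer: no

Derivation:
Executing turtle program step by step:
Start: pos=(6,0), heading=270, pen down
LT 108: heading 270 -> 18
PD: pen down
FD 12: (6,0) -> (17.413,3.708) [heading=18, draw]
RT 144: heading 18 -> 234
RT 72: heading 234 -> 162
PD: pen down
RT 108: heading 162 -> 54
FD 4: (17.413,3.708) -> (19.764,6.944) [heading=54, draw]
LT 15: heading 54 -> 69
FD 5: (19.764,6.944) -> (21.556,11.612) [heading=69, draw]
FD 7: (21.556,11.612) -> (24.064,18.147) [heading=69, draw]
LT 90: heading 69 -> 159
RT 90: heading 159 -> 69
RT 90: heading 69 -> 339
RT 72: heading 339 -> 267
Final: pos=(24.064,18.147), heading=267, 4 segment(s) drawn

Start position: (6, 0)
Final position: (24.064, 18.147)
Distance = 25.605; >= 1e-6 -> NOT closed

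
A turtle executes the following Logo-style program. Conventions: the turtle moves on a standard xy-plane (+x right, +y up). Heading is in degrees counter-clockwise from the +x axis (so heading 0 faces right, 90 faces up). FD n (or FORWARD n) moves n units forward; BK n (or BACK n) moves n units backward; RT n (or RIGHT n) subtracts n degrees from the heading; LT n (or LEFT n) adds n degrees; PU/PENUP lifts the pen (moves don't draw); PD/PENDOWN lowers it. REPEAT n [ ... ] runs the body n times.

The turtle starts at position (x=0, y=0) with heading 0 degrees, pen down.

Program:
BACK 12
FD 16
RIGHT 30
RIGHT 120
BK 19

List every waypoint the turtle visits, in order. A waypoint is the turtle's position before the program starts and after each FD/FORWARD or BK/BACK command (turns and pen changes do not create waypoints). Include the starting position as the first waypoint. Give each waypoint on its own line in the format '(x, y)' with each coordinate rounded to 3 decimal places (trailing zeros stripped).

Executing turtle program step by step:
Start: pos=(0,0), heading=0, pen down
BK 12: (0,0) -> (-12,0) [heading=0, draw]
FD 16: (-12,0) -> (4,0) [heading=0, draw]
RT 30: heading 0 -> 330
RT 120: heading 330 -> 210
BK 19: (4,0) -> (20.454,9.5) [heading=210, draw]
Final: pos=(20.454,9.5), heading=210, 3 segment(s) drawn
Waypoints (4 total):
(0, 0)
(-12, 0)
(4, 0)
(20.454, 9.5)

Answer: (0, 0)
(-12, 0)
(4, 0)
(20.454, 9.5)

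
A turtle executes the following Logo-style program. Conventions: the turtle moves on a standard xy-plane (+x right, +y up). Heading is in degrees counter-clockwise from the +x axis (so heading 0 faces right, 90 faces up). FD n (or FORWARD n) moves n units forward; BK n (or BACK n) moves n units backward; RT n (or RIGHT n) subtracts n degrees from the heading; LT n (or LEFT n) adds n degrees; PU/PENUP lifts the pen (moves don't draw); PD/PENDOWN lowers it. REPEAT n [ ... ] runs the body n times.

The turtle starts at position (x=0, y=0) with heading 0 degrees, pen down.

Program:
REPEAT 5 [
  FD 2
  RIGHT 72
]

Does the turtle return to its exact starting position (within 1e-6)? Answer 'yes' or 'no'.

Executing turtle program step by step:
Start: pos=(0,0), heading=0, pen down
REPEAT 5 [
  -- iteration 1/5 --
  FD 2: (0,0) -> (2,0) [heading=0, draw]
  RT 72: heading 0 -> 288
  -- iteration 2/5 --
  FD 2: (2,0) -> (2.618,-1.902) [heading=288, draw]
  RT 72: heading 288 -> 216
  -- iteration 3/5 --
  FD 2: (2.618,-1.902) -> (1,-3.078) [heading=216, draw]
  RT 72: heading 216 -> 144
  -- iteration 4/5 --
  FD 2: (1,-3.078) -> (-0.618,-1.902) [heading=144, draw]
  RT 72: heading 144 -> 72
  -- iteration 5/5 --
  FD 2: (-0.618,-1.902) -> (0,0) [heading=72, draw]
  RT 72: heading 72 -> 0
]
Final: pos=(0,0), heading=0, 5 segment(s) drawn

Start position: (0, 0)
Final position: (0, 0)
Distance = 0; < 1e-6 -> CLOSED

Answer: yes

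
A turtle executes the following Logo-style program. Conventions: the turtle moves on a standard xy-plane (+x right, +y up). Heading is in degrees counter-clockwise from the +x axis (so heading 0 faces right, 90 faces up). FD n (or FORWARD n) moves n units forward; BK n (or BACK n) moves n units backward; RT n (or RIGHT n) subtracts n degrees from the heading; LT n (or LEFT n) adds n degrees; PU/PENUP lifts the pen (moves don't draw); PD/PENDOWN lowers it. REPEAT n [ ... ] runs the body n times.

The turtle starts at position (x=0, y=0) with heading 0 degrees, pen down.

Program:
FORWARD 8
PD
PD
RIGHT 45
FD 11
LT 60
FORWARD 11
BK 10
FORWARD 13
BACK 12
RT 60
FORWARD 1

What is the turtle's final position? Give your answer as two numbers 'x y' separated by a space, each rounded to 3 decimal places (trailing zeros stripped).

Executing turtle program step by step:
Start: pos=(0,0), heading=0, pen down
FD 8: (0,0) -> (8,0) [heading=0, draw]
PD: pen down
PD: pen down
RT 45: heading 0 -> 315
FD 11: (8,0) -> (15.778,-7.778) [heading=315, draw]
LT 60: heading 315 -> 15
FD 11: (15.778,-7.778) -> (26.403,-4.931) [heading=15, draw]
BK 10: (26.403,-4.931) -> (16.744,-7.519) [heading=15, draw]
FD 13: (16.744,-7.519) -> (29.301,-4.155) [heading=15, draw]
BK 12: (29.301,-4.155) -> (17.71,-7.261) [heading=15, draw]
RT 60: heading 15 -> 315
FD 1: (17.71,-7.261) -> (18.417,-7.968) [heading=315, draw]
Final: pos=(18.417,-7.968), heading=315, 7 segment(s) drawn

Answer: 18.417 -7.968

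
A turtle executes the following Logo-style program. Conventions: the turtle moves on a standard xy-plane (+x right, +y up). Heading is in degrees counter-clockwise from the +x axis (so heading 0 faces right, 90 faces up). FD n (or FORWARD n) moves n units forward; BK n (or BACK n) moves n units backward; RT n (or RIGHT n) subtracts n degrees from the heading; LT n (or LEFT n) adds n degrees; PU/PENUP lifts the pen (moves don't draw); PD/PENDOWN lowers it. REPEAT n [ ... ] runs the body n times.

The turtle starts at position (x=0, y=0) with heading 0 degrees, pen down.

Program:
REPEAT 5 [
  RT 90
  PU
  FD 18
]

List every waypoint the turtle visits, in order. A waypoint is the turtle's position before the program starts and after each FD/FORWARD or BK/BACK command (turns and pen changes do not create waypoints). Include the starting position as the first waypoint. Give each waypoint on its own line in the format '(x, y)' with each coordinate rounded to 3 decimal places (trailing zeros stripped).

Executing turtle program step by step:
Start: pos=(0,0), heading=0, pen down
REPEAT 5 [
  -- iteration 1/5 --
  RT 90: heading 0 -> 270
  PU: pen up
  FD 18: (0,0) -> (0,-18) [heading=270, move]
  -- iteration 2/5 --
  RT 90: heading 270 -> 180
  PU: pen up
  FD 18: (0,-18) -> (-18,-18) [heading=180, move]
  -- iteration 3/5 --
  RT 90: heading 180 -> 90
  PU: pen up
  FD 18: (-18,-18) -> (-18,0) [heading=90, move]
  -- iteration 4/5 --
  RT 90: heading 90 -> 0
  PU: pen up
  FD 18: (-18,0) -> (0,0) [heading=0, move]
  -- iteration 5/5 --
  RT 90: heading 0 -> 270
  PU: pen up
  FD 18: (0,0) -> (0,-18) [heading=270, move]
]
Final: pos=(0,-18), heading=270, 0 segment(s) drawn
Waypoints (6 total):
(0, 0)
(0, -18)
(-18, -18)
(-18, 0)
(0, 0)
(0, -18)

Answer: (0, 0)
(0, -18)
(-18, -18)
(-18, 0)
(0, 0)
(0, -18)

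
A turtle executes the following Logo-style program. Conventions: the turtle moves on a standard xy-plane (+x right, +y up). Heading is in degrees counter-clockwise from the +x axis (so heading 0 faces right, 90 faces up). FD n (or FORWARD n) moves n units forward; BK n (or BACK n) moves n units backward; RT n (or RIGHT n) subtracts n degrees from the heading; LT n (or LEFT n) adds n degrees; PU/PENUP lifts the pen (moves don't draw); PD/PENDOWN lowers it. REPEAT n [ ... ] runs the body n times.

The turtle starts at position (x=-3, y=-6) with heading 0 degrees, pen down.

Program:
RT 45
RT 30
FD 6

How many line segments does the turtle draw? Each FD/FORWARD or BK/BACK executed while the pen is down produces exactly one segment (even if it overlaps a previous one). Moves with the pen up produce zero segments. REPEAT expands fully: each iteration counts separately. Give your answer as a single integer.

Executing turtle program step by step:
Start: pos=(-3,-6), heading=0, pen down
RT 45: heading 0 -> 315
RT 30: heading 315 -> 285
FD 6: (-3,-6) -> (-1.447,-11.796) [heading=285, draw]
Final: pos=(-1.447,-11.796), heading=285, 1 segment(s) drawn
Segments drawn: 1

Answer: 1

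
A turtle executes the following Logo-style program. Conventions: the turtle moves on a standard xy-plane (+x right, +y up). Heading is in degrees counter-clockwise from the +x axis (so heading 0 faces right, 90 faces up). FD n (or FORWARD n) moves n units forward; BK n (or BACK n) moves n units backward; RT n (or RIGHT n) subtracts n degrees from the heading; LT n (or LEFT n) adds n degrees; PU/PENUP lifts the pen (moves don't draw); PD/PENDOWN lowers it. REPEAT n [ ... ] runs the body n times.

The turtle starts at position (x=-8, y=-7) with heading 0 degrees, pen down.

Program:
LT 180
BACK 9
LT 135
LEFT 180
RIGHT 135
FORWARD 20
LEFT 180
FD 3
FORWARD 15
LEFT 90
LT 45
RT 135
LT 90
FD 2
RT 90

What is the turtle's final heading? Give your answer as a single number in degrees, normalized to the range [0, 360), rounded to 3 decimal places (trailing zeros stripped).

Answer: 180

Derivation:
Executing turtle program step by step:
Start: pos=(-8,-7), heading=0, pen down
LT 180: heading 0 -> 180
BK 9: (-8,-7) -> (1,-7) [heading=180, draw]
LT 135: heading 180 -> 315
LT 180: heading 315 -> 135
RT 135: heading 135 -> 0
FD 20: (1,-7) -> (21,-7) [heading=0, draw]
LT 180: heading 0 -> 180
FD 3: (21,-7) -> (18,-7) [heading=180, draw]
FD 15: (18,-7) -> (3,-7) [heading=180, draw]
LT 90: heading 180 -> 270
LT 45: heading 270 -> 315
RT 135: heading 315 -> 180
LT 90: heading 180 -> 270
FD 2: (3,-7) -> (3,-9) [heading=270, draw]
RT 90: heading 270 -> 180
Final: pos=(3,-9), heading=180, 5 segment(s) drawn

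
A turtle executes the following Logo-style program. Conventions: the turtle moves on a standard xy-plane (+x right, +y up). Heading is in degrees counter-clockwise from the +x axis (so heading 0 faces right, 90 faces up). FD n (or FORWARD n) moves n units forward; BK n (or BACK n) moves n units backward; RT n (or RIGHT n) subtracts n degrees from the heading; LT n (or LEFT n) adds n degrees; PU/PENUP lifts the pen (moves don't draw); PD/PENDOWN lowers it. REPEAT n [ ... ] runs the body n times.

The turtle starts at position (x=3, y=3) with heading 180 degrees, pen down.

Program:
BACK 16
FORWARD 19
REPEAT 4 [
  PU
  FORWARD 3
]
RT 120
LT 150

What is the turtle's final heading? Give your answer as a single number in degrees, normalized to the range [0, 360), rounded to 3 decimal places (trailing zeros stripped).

Answer: 210

Derivation:
Executing turtle program step by step:
Start: pos=(3,3), heading=180, pen down
BK 16: (3,3) -> (19,3) [heading=180, draw]
FD 19: (19,3) -> (0,3) [heading=180, draw]
REPEAT 4 [
  -- iteration 1/4 --
  PU: pen up
  FD 3: (0,3) -> (-3,3) [heading=180, move]
  -- iteration 2/4 --
  PU: pen up
  FD 3: (-3,3) -> (-6,3) [heading=180, move]
  -- iteration 3/4 --
  PU: pen up
  FD 3: (-6,3) -> (-9,3) [heading=180, move]
  -- iteration 4/4 --
  PU: pen up
  FD 3: (-9,3) -> (-12,3) [heading=180, move]
]
RT 120: heading 180 -> 60
LT 150: heading 60 -> 210
Final: pos=(-12,3), heading=210, 2 segment(s) drawn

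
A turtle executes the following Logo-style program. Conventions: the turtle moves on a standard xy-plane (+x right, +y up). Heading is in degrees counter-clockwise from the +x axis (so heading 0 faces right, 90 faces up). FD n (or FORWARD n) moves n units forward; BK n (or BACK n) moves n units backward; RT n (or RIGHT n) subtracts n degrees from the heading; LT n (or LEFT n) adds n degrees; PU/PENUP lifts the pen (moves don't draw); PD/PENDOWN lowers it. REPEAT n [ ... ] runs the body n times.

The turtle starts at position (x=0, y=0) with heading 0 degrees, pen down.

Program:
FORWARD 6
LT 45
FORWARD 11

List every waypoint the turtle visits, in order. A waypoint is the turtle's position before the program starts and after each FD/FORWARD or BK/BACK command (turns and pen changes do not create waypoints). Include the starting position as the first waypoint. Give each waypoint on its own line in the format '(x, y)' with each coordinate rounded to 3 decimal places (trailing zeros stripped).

Executing turtle program step by step:
Start: pos=(0,0), heading=0, pen down
FD 6: (0,0) -> (6,0) [heading=0, draw]
LT 45: heading 0 -> 45
FD 11: (6,0) -> (13.778,7.778) [heading=45, draw]
Final: pos=(13.778,7.778), heading=45, 2 segment(s) drawn
Waypoints (3 total):
(0, 0)
(6, 0)
(13.778, 7.778)

Answer: (0, 0)
(6, 0)
(13.778, 7.778)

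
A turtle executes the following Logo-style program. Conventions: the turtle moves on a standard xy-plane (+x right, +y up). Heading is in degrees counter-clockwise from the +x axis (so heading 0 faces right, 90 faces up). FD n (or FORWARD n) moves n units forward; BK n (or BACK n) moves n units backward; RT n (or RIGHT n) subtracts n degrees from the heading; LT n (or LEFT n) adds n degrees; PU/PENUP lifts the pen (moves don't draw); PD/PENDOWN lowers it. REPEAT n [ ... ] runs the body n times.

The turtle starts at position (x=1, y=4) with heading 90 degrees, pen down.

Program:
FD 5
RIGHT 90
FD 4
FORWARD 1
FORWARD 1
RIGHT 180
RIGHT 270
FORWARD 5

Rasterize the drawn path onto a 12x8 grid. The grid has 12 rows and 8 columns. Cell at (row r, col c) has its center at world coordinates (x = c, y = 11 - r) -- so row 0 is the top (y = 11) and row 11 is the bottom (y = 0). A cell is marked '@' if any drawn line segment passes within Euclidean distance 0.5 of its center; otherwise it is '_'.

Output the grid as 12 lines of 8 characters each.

Answer: ________
________
_@@@@@@@
_@_____@
_@_____@
_@_____@
_@_____@
_@_____@
________
________
________
________

Derivation:
Segment 0: (1,4) -> (1,9)
Segment 1: (1,9) -> (5,9)
Segment 2: (5,9) -> (6,9)
Segment 3: (6,9) -> (7,9)
Segment 4: (7,9) -> (7,4)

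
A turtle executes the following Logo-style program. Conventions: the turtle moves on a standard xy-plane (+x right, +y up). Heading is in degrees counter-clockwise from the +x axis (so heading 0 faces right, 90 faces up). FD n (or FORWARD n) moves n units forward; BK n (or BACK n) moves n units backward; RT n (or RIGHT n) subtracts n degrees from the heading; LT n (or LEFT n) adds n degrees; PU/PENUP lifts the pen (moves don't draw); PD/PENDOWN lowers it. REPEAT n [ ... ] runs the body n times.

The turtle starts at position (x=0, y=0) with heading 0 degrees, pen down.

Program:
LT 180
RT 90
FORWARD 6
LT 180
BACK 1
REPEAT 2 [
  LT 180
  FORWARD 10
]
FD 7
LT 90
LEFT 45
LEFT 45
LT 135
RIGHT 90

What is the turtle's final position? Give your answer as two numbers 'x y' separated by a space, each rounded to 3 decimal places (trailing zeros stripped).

Executing turtle program step by step:
Start: pos=(0,0), heading=0, pen down
LT 180: heading 0 -> 180
RT 90: heading 180 -> 90
FD 6: (0,0) -> (0,6) [heading=90, draw]
LT 180: heading 90 -> 270
BK 1: (0,6) -> (0,7) [heading=270, draw]
REPEAT 2 [
  -- iteration 1/2 --
  LT 180: heading 270 -> 90
  FD 10: (0,7) -> (0,17) [heading=90, draw]
  -- iteration 2/2 --
  LT 180: heading 90 -> 270
  FD 10: (0,17) -> (0,7) [heading=270, draw]
]
FD 7: (0,7) -> (0,0) [heading=270, draw]
LT 90: heading 270 -> 0
LT 45: heading 0 -> 45
LT 45: heading 45 -> 90
LT 135: heading 90 -> 225
RT 90: heading 225 -> 135
Final: pos=(0,0), heading=135, 5 segment(s) drawn

Answer: 0 0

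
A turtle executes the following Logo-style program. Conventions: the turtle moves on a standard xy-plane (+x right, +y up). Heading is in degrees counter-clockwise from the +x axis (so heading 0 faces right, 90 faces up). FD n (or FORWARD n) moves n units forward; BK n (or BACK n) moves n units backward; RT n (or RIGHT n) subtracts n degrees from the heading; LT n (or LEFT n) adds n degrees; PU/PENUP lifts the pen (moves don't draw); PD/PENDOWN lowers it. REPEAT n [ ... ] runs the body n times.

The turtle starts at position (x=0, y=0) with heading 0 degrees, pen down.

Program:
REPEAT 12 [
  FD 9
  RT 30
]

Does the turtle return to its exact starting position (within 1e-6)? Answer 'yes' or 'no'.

Executing turtle program step by step:
Start: pos=(0,0), heading=0, pen down
REPEAT 12 [
  -- iteration 1/12 --
  FD 9: (0,0) -> (9,0) [heading=0, draw]
  RT 30: heading 0 -> 330
  -- iteration 2/12 --
  FD 9: (9,0) -> (16.794,-4.5) [heading=330, draw]
  RT 30: heading 330 -> 300
  -- iteration 3/12 --
  FD 9: (16.794,-4.5) -> (21.294,-12.294) [heading=300, draw]
  RT 30: heading 300 -> 270
  -- iteration 4/12 --
  FD 9: (21.294,-12.294) -> (21.294,-21.294) [heading=270, draw]
  RT 30: heading 270 -> 240
  -- iteration 5/12 --
  FD 9: (21.294,-21.294) -> (16.794,-29.088) [heading=240, draw]
  RT 30: heading 240 -> 210
  -- iteration 6/12 --
  FD 9: (16.794,-29.088) -> (9,-33.588) [heading=210, draw]
  RT 30: heading 210 -> 180
  -- iteration 7/12 --
  FD 9: (9,-33.588) -> (0,-33.588) [heading=180, draw]
  RT 30: heading 180 -> 150
  -- iteration 8/12 --
  FD 9: (0,-33.588) -> (-7.794,-29.088) [heading=150, draw]
  RT 30: heading 150 -> 120
  -- iteration 9/12 --
  FD 9: (-7.794,-29.088) -> (-12.294,-21.294) [heading=120, draw]
  RT 30: heading 120 -> 90
  -- iteration 10/12 --
  FD 9: (-12.294,-21.294) -> (-12.294,-12.294) [heading=90, draw]
  RT 30: heading 90 -> 60
  -- iteration 11/12 --
  FD 9: (-12.294,-12.294) -> (-7.794,-4.5) [heading=60, draw]
  RT 30: heading 60 -> 30
  -- iteration 12/12 --
  FD 9: (-7.794,-4.5) -> (0,0) [heading=30, draw]
  RT 30: heading 30 -> 0
]
Final: pos=(0,0), heading=0, 12 segment(s) drawn

Start position: (0, 0)
Final position: (0, 0)
Distance = 0; < 1e-6 -> CLOSED

Answer: yes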